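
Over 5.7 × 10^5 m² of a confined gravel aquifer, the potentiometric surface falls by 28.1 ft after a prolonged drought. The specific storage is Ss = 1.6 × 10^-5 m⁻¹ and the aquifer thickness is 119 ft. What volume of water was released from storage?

ΔV ≈ 2830 m³

b = 119 ft = 36.27 m
S = Ss × b = 1.6 × 10^-5 m⁻¹ × 36.27 m = 5.803 × 10^-4
Δh = 28.1 ft = 8.565 m
ΔV = S × A × Δh = 5.803 × 10^-4 × 5.7 × 10^5 m² × 8.565 m = 2833 m³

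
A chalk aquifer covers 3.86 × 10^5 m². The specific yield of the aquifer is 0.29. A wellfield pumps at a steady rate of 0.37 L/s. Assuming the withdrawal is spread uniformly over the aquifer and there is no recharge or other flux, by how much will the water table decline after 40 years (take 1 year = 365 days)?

Δh ≈ 4.17 m

Q = 0.37 L/s = 31.97 m³/d
t = 40 years = 14600 d
ΔV = Q × t = 31.97 m³/d × 14600 d = 4.667 × 10^5 m³
Δh = ΔV / (Sy × A) = 4.667 × 10^5 / (0.29 × 3.86 × 10^5) = 4.169 m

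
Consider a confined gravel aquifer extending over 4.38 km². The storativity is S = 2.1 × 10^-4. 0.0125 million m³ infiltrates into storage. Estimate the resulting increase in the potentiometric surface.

A = 4.38 km² = 4.38 × 10^6 m²
ΔV = 0.0125 million m³ = 12500 m³
Δh = ΔV / (S × A) = 12500 m³ / (2.1 × 10^-4 × 4.38 × 10^6 m²) = 13.59 m

Δh ≈ 13.6 m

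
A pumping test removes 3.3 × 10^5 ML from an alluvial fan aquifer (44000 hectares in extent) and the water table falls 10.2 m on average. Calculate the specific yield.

A = 44000 hectares = 4.4 × 10^8 m²
ΔV = 3.3 × 10^5 ML = 3.3 × 10^8 m³
Sy = ΔV / (A × Δh) = 3.3 × 10^8 m³ / (4.4 × 10^8 m² × 10.2 m) = 0.07353

Sy ≈ 0.074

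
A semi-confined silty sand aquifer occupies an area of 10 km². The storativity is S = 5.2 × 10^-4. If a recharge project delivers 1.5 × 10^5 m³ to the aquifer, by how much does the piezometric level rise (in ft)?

Δh ≈ 94.6 ft

A = 10 km² = 1 × 10^7 m²
Δh = ΔV / (S × A) = 1.5 × 10^5 m³ / (5.2 × 10^-4 × 1 × 10^7 m²) = 28.85 m
Δh = 28.85 m = 94.64 ft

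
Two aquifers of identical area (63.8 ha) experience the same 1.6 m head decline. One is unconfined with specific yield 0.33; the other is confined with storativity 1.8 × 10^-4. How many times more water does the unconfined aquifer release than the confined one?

A = 63.8 ha = 6.38 × 10^5 m²
Unconfined: ΔV_u = Sy × A × Δh = 0.33 × 6.38 × 10^5 × 1.6 = 3.369 × 10^5 m³
Confined: ΔV_c = S × A × Δh = 1.8 × 10^-4 × 6.38 × 10^5 × 1.6 = 183.7 m³
Ratio = ΔV_u / ΔV_c = Sy / S = 0.33 / 1.8 × 10^-4 = 1833

ΔV_u / ΔV_c ≈ 1830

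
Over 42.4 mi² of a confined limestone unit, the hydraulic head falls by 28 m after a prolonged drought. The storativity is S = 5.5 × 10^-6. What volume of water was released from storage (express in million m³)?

ΔV ≈ 0.0169 million m³

A = 42.4 mi² = 1.098 × 10^8 m²
ΔV = S × A × Δh = 5.5 × 10^-6 × 1.098 × 10^8 m² × 28 m = 16910 m³
ΔV = 16910 m³ = 0.01691 million m³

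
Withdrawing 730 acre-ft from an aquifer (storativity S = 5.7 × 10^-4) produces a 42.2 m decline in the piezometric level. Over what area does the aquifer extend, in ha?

A ≈ 3740 ha

ΔV = 730 acre-ft = 9.004 × 10^5 m³
A = ΔV / (S × Δh) = 9.004 × 10^5 / (5.7 × 10^-4 × 42.2) = 3.743 × 10^7 m²
A = 3.743 × 10^7 m² = 3743 ha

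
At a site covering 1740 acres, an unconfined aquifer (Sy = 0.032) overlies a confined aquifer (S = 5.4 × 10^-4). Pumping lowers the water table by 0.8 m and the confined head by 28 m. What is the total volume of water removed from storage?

ΔV ≈ 2.87 × 10^5 m³

A = 1740 acres = 7.042 × 10^6 m²
Unconfined: ΔV_u = Sy × A × Δh_u = 0.032 × 7.042 × 10^6 × 0.8 = 1.803 × 10^5 m³
Confined: ΔV_c = S × A × Δh_c = 5.4 × 10^-4 × 7.042 × 10^6 × 28 = 1.065 × 10^5 m³
Total ΔV = 1.803 × 10^5 + 1.065 × 10^5 = 2.867 × 10^5 m³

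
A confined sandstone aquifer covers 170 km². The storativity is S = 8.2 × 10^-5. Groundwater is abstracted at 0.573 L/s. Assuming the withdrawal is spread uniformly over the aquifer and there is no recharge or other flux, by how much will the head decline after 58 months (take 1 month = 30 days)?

Δh ≈ 6.18 m

A = 170 km² = 1.7 × 10^8 m²
Q = 0.573 L/s = 49.51 m³/d
t = 58 months = 1740 d
ΔV = Q × t = 49.51 m³/d × 1740 d = 86140 m³
Δh = ΔV / (S × A) = 86140 / (8.2 × 10^-5 × 1.7 × 10^8) = 6.18 m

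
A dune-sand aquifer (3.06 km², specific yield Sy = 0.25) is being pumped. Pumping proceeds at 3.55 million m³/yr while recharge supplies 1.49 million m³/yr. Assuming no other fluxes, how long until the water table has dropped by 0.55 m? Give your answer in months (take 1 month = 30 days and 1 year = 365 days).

t ≈ 2.49 months

A = 3.06 km² = 3.06 × 10^6 m²
ΔV = Sy × A × Δh = 0.25 × 3.06 × 10^6 × 0.55 = 4.208 × 10^5 m³
Net withdrawal = 3.55 − 1.49 = 2.06 million m³/yr = 5644 m³/d
t = ΔV / Q = 4.208 × 10^5 m³ / 5644 m³/d = 74.55 d
t = 74.55 d ≈ 2.485 months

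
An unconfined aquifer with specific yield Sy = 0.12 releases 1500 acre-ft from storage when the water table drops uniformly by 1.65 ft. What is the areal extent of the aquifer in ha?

A ≈ 3070 ha

Δh = 1.65 ft = 0.5029 m
ΔV = 1500 acre-ft = 1.85 × 10^6 m³
A = ΔV / (Sy × Δh) = 1.85 × 10^6 / (0.12 × 0.5029) = 3.066 × 10^7 m²
A = 3.066 × 10^7 m² = 3066 ha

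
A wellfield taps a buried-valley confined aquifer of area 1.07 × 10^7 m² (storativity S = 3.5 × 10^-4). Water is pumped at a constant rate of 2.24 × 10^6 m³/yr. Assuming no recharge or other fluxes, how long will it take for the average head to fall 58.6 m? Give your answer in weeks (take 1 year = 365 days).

ΔV = S × A × Δh = 3.5 × 10^-4 × 1.07 × 10^7 × 58.6 = 2.195 × 10^5 m³
Q = 2.24 × 10^6 m³/yr = 6137 m³/d
t = ΔV / Q = 2.195 × 10^5 m³ / 6137 m³/d = 35.76 d
t = 35.76 d ≈ 5.109 weeks

t ≈ 5.11 weeks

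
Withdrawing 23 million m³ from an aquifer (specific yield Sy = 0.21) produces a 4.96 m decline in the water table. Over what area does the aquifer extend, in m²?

A ≈ 2.21 × 10^7 m²

ΔV = 23 million m³ = 2.3 × 10^7 m³
A = ΔV / (Sy × Δh) = 2.3 × 10^7 / (0.21 × 4.96) = 2.208 × 10^7 m²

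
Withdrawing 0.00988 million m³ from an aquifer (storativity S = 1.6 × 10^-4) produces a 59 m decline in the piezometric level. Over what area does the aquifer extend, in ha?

A ≈ 105 ha

ΔV = 0.00988 million m³ = 9880 m³
A = ΔV / (S × Δh) = 9880 / (1.6 × 10^-4 × 59) = 1.047 × 10^6 m²
A = 1.047 × 10^6 m² = 104.7 ha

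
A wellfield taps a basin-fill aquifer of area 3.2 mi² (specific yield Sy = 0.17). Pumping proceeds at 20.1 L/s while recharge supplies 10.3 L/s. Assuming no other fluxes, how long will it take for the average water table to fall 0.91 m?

A = 3.2 mi² = 8.288 × 10^6 m²
ΔV = Sy × A × Δh = 0.17 × 8.288 × 10^6 × 0.91 = 1.282 × 10^6 m³
Net withdrawal = 20.1 − 10.3 = 9.8 L/s = 846.7 m³/d
t = ΔV / Q = 1.282 × 10^6 m³ / 846.7 m³/d = 1514 d

t ≈ 1510 days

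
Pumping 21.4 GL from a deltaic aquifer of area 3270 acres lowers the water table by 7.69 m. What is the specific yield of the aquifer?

Sy ≈ 0.21

A = 3270 acres = 1.323 × 10^7 m²
ΔV = 21.4 GL = 2.14 × 10^7 m³
Sy = ΔV / (A × Δh) = 2.14 × 10^7 m³ / (1.323 × 10^7 m² × 7.69 m) = 0.2103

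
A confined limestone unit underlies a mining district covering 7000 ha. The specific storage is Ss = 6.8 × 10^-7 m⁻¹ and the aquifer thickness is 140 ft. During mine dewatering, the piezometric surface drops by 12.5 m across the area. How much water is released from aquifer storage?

b = 140 ft = 42.67 m
S = Ss × b = 6.8 × 10^-7 m⁻¹ × 42.67 m = 2.902 × 10^-5
A = 7000 ha = 7 × 10^7 m²
ΔV = S × A × Δh = 2.902 × 10^-5 × 7 × 10^7 m² × 12.5 m = 25390 m³

ΔV ≈ 25400 m³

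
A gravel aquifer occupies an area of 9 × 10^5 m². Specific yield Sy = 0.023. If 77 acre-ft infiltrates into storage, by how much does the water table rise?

ΔV = 77 acre-ft = 94980 m³
Δh = ΔV / (Sy × A) = 94980 m³ / (0.023 × 9 × 10^5 m²) = 4.588 m

Δh ≈ 4.59 m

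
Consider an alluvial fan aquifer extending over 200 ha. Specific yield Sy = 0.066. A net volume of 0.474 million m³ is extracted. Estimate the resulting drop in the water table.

A = 200 ha = 2 × 10^6 m²
ΔV = 0.474 million m³ = 4.74 × 10^5 m³
Δh = ΔV / (Sy × A) = 4.74 × 10^5 m³ / (0.066 × 2 × 10^6 m²) = 3.591 m

Δh ≈ 3.59 m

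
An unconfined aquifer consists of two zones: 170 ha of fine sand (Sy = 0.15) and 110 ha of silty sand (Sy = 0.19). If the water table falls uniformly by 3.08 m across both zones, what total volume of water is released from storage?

ΔV ≈ 1.43 × 10^6 m³

A₁ = 170 ha = 1.7 × 10^6 m²; A₂ = 110 ha = 1.1 × 10^6 m²
ΔV₁ = 0.15 × 1.7 × 10^6 × 3.08 = 7.854 × 10^5 m³
ΔV₂ = 0.19 × 1.1 × 10^6 × 3.08 = 6.437 × 10^5 m³
ΔV = ΔV₁ + ΔV₂ = 1.429 × 10^6 m³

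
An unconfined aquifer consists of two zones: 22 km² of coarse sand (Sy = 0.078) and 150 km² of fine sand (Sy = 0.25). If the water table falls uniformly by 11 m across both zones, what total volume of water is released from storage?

A₁ = 22 km² = 2.2 × 10^7 m²; A₂ = 150 km² = 1.5 × 10^8 m²
ΔV₁ = 0.078 × 2.2 × 10^7 × 11 = 1.888 × 10^7 m³
ΔV₂ = 0.25 × 1.5 × 10^8 × 11 = 4.125 × 10^8 m³
ΔV = ΔV₁ + ΔV₂ = 4.314 × 10^8 m³

ΔV ≈ 4.31 × 10^8 m³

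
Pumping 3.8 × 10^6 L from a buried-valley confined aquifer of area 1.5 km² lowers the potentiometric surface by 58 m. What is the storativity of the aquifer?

A = 1.5 km² = 1.5 × 10^6 m²
ΔV = 3.8 × 10^6 L = 3800 m³
S = ΔV / (A × Δh) = 3800 m³ / (1.5 × 10^6 m² × 58 m) = 4.368 × 10^-5

S ≈ 4.4 × 10^-5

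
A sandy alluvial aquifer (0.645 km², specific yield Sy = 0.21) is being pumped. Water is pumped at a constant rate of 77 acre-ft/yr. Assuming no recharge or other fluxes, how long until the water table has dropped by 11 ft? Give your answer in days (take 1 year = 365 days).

A = 0.645 km² = 6.45 × 10^5 m²
Δh = 11 ft = 3.353 m
ΔV = Sy × A × Δh = 0.21 × 6.45 × 10^5 × 3.353 = 4.541 × 10^5 m³
Q = 77 acre-ft/yr = 260.2 m³/d
t = ΔV / Q = 4.541 × 10^5 m³ / 260.2 m³/d = 1745 d

t ≈ 1750 days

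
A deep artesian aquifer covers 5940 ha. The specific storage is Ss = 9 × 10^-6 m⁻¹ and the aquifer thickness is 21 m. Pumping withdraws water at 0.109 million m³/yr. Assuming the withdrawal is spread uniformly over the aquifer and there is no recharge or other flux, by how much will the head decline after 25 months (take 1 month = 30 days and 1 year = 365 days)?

Δh ≈ 20 m

S = Ss × b = 9 × 10^-6 m⁻¹ × 21 m = 1.89 × 10^-4
A = 5940 ha = 5.94 × 10^7 m²
Q = 0.109 million m³/yr = 298.6 m³/d
t = 25 months = 750 d
ΔV = Q × t = 298.6 m³/d × 750 d = 2.24 × 10^5 m³
Δh = ΔV / (S × A) = 2.24 × 10^5 / (1.89 × 10^-4 × 5.94 × 10^7) = 19.95 m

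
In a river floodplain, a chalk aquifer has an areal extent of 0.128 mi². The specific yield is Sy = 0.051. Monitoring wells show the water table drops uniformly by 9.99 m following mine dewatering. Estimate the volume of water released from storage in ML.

A = 0.128 mi² = 3.315 × 10^5 m²
ΔV = Sy × A × Δh = 0.051 × 3.315 × 10^5 m² × 9.99 m = 1.689 × 10^5 m³
ΔV = 1.689 × 10^5 m³ = 168.9 ML

ΔV ≈ 169 ML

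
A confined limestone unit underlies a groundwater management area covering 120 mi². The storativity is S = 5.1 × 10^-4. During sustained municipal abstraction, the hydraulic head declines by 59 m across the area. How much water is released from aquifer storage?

A = 120 mi² = 3.108 × 10^8 m²
ΔV = S × A × Δh = 5.1 × 10^-4 × 3.108 × 10^8 m² × 59 m = 9.352 × 10^6 m³

ΔV ≈ 9.35 × 10^6 m³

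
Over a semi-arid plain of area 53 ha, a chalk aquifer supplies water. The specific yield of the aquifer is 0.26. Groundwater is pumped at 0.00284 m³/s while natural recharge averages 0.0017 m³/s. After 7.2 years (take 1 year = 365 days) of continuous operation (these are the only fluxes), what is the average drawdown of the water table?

A = 53 ha = 5.3 × 10^5 m²
Net abstraction = 0.00284 − 0.0017 = 0.00114 m³/s
Q_net = 0.00114 m³/s = 98.5 m³/d
t = 7.2 years = 2628 d
ΔV = Q × t = 98.5 m³/d × 2628 d = 2.588 × 10^5 m³
Δh = ΔV / (Sy × A) = 2.588 × 10^5 / (0.26 × 5.3 × 10^5) = 1.878 m

Δh ≈ 1.88 m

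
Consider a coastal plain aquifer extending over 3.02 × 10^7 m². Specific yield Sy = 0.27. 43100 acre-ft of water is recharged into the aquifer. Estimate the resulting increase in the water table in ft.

ΔV = 43100 acre-ft = 5.316 × 10^7 m³
Δh = ΔV / (Sy × A) = 5.316 × 10^7 m³ / (0.27 × 3.02 × 10^7 m²) = 6.52 m
Δh = 6.52 m = 21.39 ft

Δh ≈ 21.4 ft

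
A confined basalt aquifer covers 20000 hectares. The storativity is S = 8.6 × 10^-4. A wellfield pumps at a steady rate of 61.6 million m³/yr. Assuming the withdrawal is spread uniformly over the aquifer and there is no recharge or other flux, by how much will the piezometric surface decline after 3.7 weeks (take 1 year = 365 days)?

Δh ≈ 25.4 m

A = 20000 hectares = 2 × 10^8 m²
Q = 61.6 million m³/yr = 1.688 × 10^5 m³/d
t = 3.7 weeks = 25.9 d
ΔV = Q × t = 1.688 × 10^5 m³/d × 25.9 d = 4.371 × 10^6 m³
Δh = ΔV / (S × A) = 4.371 × 10^6 / (8.6 × 10^-4 × 2 × 10^8) = 25.41 m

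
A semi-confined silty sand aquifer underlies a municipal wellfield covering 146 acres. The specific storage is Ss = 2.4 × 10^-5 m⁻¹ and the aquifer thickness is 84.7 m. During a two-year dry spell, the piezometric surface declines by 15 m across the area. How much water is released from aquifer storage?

S = Ss × b = 2.4 × 10^-5 m⁻¹ × 84.7 m = 2.033 × 10^-3
A = 146 acres = 5.908 × 10^5 m²
ΔV = S × A × Δh = 0.002033 × 5.908 × 10^5 m² × 15 m = 18020 m³

ΔV ≈ 18000 m³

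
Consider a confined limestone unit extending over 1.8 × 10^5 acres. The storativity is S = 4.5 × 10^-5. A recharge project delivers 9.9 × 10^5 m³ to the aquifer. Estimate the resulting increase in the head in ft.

A = 1.8 × 10^5 acres = 7.284 × 10^8 m²
Δh = ΔV / (S × A) = 9.9 × 10^5 m³ / (4.5 × 10^-5 × 7.284 × 10^8 m²) = 30.2 m
Δh = 30.2 m = 99.09 ft

Δh ≈ 99.1 ft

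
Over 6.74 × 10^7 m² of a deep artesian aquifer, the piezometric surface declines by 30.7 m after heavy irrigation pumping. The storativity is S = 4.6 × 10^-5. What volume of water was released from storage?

ΔV ≈ 95200 m³

ΔV = S × A × Δh = 4.6 × 10^-5 × 6.74 × 10^7 m² × 30.7 m = 95180 m³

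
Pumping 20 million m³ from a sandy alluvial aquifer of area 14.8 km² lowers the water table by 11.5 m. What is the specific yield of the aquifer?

A = 14.8 km² = 1.48 × 10^7 m²
ΔV = 20 million m³ = 2 × 10^7 m³
Sy = ΔV / (A × Δh) = 2 × 10^7 m³ / (1.48 × 10^7 m² × 11.5 m) = 0.1175

Sy ≈ 0.12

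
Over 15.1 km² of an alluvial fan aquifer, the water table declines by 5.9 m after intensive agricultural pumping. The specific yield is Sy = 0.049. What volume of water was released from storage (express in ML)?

A = 15.1 km² = 1.51 × 10^7 m²
ΔV = Sy × A × Δh = 0.049 × 1.51 × 10^7 m² × 5.9 m = 4.365 × 10^6 m³
ΔV = 4.365 × 10^6 m³ = 4365 ML

ΔV ≈ 4370 ML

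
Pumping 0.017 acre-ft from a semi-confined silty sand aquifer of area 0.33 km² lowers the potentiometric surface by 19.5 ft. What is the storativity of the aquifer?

S ≈ 1.1 × 10^-5

A = 0.33 km² = 3.3 × 10^5 m²
Δh = 19.5 ft = 5.944 m
ΔV = 0.017 acre-ft = 20.97 m³
S = ΔV / (A × Δh) = 20.97 m³ / (3.3 × 10^5 m² × 5.944 m) = 1.069 × 10^-5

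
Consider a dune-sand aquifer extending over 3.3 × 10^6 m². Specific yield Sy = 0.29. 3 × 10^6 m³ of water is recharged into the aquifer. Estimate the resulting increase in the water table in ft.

Δh ≈ 10.3 ft

Δh = ΔV / (Sy × A) = 3 × 10^6 m³ / (0.29 × 3.3 × 10^6 m²) = 3.135 m
Δh = 3.135 m = 10.28 ft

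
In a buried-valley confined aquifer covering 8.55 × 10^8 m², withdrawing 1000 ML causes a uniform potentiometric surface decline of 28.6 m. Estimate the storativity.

ΔV = 1000 ML = 1 × 10^6 m³
S = ΔV / (A × Δh) = 1 × 10^6 m³ / (8.55 × 10^8 m² × 28.6 m) = 4.089 × 10^-5

S ≈ 4.1 × 10^-5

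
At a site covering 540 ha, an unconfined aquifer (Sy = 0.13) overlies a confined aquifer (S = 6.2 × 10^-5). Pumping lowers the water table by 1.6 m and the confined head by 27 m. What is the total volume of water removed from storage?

ΔV ≈ 1.13 × 10^6 m³

A = 540 ha = 5.4 × 10^6 m²
Unconfined: ΔV_u = Sy × A × Δh_u = 0.13 × 5.4 × 10^6 × 1.6 = 1.123 × 10^6 m³
Confined: ΔV_c = S × A × Δh_c = 6.2 × 10^-5 × 5.4 × 10^6 × 27 = 9040 m³
Total ΔV = 1.123 × 10^6 + 9040 = 1.132 × 10^6 m³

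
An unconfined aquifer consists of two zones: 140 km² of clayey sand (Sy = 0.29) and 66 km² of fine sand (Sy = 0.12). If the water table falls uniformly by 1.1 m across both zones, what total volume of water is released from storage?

ΔV ≈ 5.34 × 10^7 m³

A₁ = 140 km² = 1.4 × 10^8 m²; A₂ = 66 km² = 6.6 × 10^7 m²
ΔV₁ = 0.29 × 1.4 × 10^8 × 1.1 = 4.466 × 10^7 m³
ΔV₂ = 0.12 × 6.6 × 10^7 × 1.1 = 8.712 × 10^6 m³
ΔV = ΔV₁ + ΔV₂ = 5.337 × 10^7 m³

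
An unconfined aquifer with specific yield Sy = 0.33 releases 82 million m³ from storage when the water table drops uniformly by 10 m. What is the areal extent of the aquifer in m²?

A ≈ 2.48 × 10^7 m²

ΔV = 82 million m³ = 8.2 × 10^7 m³
A = ΔV / (Sy × Δh) = 8.2 × 10^7 / (0.33 × 10) = 2.485 × 10^7 m²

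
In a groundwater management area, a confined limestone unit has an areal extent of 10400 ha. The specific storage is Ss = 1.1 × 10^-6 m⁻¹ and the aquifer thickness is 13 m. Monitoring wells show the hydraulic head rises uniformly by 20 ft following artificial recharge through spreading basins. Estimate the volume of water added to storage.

ΔV ≈ 9070 m³

S = Ss × b = 1.1 × 10^-6 m⁻¹ × 13 m = 1.43 × 10^-5
A = 10400 ha = 1.04 × 10^8 m²
Δh = 20 ft = 6.096 m
ΔV = S × A × Δh = 1.43 × 10^-5 × 1.04 × 10^8 m² × 6.096 m = 9066 m³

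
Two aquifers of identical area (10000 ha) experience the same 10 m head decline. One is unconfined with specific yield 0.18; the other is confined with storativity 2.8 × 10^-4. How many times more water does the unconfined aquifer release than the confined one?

A = 10000 ha = 1 × 10^8 m²
Unconfined: ΔV_u = Sy × A × Δh = 0.18 × 1 × 10^8 × 10 = 1.8 × 10^8 m³
Confined: ΔV_c = S × A × Δh = 2.8 × 10^-4 × 1 × 10^8 × 10 = 2.8 × 10^5 m³
Ratio = ΔV_u / ΔV_c = Sy / S = 0.18 / 2.8 × 10^-4 = 642.9

ΔV_u / ΔV_c ≈ 643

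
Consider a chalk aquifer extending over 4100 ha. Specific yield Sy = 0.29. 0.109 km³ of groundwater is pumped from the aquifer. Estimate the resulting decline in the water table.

Δh ≈ 9.17 m

A = 4100 ha = 4.1 × 10^7 m²
ΔV = 0.109 km³ = 1.09 × 10^8 m³
Δh = ΔV / (Sy × A) = 1.09 × 10^8 m³ / (0.29 × 4.1 × 10^7 m²) = 9.167 m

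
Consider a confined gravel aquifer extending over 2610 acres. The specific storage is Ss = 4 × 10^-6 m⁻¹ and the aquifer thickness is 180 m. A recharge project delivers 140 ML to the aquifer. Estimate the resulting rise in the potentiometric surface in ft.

Δh ≈ 60.4 ft

S = Ss × b = 4 × 10^-6 m⁻¹ × 180 m = 7.2 × 10^-4
A = 2610 acres = 1.056 × 10^7 m²
ΔV = 140 ML = 1.4 × 10^5 m³
Δh = ΔV / (S × A) = 1.4 × 10^5 m³ / (7.2 × 10^-4 × 1.056 × 10^7 m²) = 18.41 m
Δh = 18.41 m = 60.4 ft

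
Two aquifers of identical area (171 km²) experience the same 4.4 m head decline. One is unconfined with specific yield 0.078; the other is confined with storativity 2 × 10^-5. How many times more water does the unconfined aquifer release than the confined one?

ΔV_u / ΔV_c ≈ 3900

A = 171 km² = 1.71 × 10^8 m²
Unconfined: ΔV_u = Sy × A × Δh = 0.078 × 1.71 × 10^8 × 4.4 = 5.869 × 10^7 m³
Confined: ΔV_c = S × A × Δh = 2 × 10^-5 × 1.71 × 10^8 × 4.4 = 15050 m³
Ratio = ΔV_u / ΔV_c = Sy / S = 0.078 / 2 × 10^-5 = 3900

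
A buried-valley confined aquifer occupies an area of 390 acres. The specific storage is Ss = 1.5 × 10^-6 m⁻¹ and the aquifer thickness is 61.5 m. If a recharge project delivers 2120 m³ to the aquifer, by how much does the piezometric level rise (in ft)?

S = Ss × b = 1.5 × 10^-6 m⁻¹ × 61.5 m = 9.225 × 10^-5
A = 390 acres = 1.578 × 10^6 m²
Δh = ΔV / (S × A) = 2120 m³ / (9.225 × 10^-5 × 1.578 × 10^6 m²) = 14.56 m
Δh = 14.56 m = 47.77 ft

Δh ≈ 47.8 ft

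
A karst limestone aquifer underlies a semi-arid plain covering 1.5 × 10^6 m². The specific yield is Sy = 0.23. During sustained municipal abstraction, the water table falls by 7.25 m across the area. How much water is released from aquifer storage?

ΔV ≈ 2.5 × 10^6 m³

ΔV = Sy × A × Δh = 0.23 × 1.5 × 10^6 m² × 7.25 m = 2.501 × 10^6 m³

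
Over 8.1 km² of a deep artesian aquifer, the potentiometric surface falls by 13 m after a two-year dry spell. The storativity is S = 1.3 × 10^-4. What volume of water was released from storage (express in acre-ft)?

A = 8.1 km² = 8.1 × 10^6 m²
ΔV = S × A × Δh = 1.3 × 10^-4 × 8.1 × 10^6 m² × 13 m = 13690 m³
ΔV = 13690 m³ = 11.1 acre-ft

ΔV ≈ 11.1 acre-ft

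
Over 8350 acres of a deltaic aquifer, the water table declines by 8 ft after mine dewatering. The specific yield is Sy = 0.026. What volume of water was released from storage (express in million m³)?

A = 8350 acres = 3.379 × 10^7 m²
Δh = 8 ft = 2.438 m
ΔV = Sy × A × Δh = 0.026 × 3.379 × 10^7 m² × 2.438 m = 2.142 × 10^6 m³
ΔV = 2.142 × 10^6 m³ = 2.142 million m³

ΔV ≈ 2.14 million m³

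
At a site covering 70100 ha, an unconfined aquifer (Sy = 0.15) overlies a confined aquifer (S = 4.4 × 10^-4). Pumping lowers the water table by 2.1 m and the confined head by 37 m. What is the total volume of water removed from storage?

ΔV ≈ 2.32 × 10^8 m³

A = 70100 ha = 7.01 × 10^8 m²
Unconfined: ΔV_u = Sy × A × Δh_u = 0.15 × 7.01 × 10^8 × 2.1 = 2.208 × 10^8 m³
Confined: ΔV_c = S × A × Δh_c = 4.4 × 10^-4 × 7.01 × 10^8 × 37 = 1.141 × 10^7 m³
Total ΔV = 2.208 × 10^8 + 1.141 × 10^7 = 2.322 × 10^8 m³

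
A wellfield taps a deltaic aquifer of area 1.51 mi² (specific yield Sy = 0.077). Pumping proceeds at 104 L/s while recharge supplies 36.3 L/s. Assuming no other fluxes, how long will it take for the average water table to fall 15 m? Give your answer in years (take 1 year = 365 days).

t ≈ 2.12 years

A = 1.51 mi² = 3.911 × 10^6 m²
ΔV = Sy × A × Δh = 0.077 × 3.911 × 10^6 × 15 = 4.517 × 10^6 m³
Net withdrawal = 104 − 36.3 = 67.7 L/s = 5849 m³/d
t = ΔV / Q = 4.517 × 10^6 m³ / 5849 m³/d = 772.2 d
t = 772.2 d ≈ 2.116 years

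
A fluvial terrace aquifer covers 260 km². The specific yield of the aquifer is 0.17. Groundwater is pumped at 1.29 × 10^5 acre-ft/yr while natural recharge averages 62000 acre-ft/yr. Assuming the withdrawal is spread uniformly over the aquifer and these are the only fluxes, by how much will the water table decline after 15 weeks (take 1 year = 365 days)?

Δh ≈ 0.538 m

A = 260 km² = 2.6 × 10^8 m²
Net abstraction = 1.29 × 10^5 − 62000 = 67000 acre-ft/yr
Q_net = 67000 acre-ft/yr = 2.264 × 10^5 m³/d
t = 15 weeks = 105 d
ΔV = Q × t = 2.264 × 10^5 m³/d × 105 d = 2.377 × 10^7 m³
Δh = ΔV / (Sy × A) = 2.377 × 10^7 / (0.17 × 2.6 × 10^8) = 0.5379 m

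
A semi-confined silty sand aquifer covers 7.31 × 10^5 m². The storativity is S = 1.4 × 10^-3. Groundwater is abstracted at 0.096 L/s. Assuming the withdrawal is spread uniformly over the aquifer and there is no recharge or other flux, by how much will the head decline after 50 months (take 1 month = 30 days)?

Q = 0.096 L/s = 8.294 m³/d
t = 50 months = 1500 d
ΔV = Q × t = 8.294 m³/d × 1500 d = 12440 m³
Δh = ΔV / (S × A) = 12440 / (0.0014 × 7.31 × 10^5) = 12.16 m

Δh ≈ 12.2 m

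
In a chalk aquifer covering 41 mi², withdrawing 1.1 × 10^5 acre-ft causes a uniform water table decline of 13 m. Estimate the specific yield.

Sy ≈ 0.098

A = 41 mi² = 1.062 × 10^8 m²
ΔV = 1.1 × 10^5 acre-ft = 1.357 × 10^8 m³
Sy = ΔV / (A × Δh) = 1.357 × 10^8 m³ / (1.062 × 10^8 m² × 13 m) = 0.09829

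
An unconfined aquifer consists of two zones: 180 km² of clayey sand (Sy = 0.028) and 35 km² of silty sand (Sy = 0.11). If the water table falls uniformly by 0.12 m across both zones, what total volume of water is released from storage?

ΔV ≈ 1.07 × 10^6 m³

A₁ = 180 km² = 1.8 × 10^8 m²; A₂ = 35 km² = 3.5 × 10^7 m²
ΔV₁ = 0.028 × 1.8 × 10^8 × 0.12 = 6.048 × 10^5 m³
ΔV₂ = 0.11 × 3.5 × 10^7 × 0.12 = 4.62 × 10^5 m³
ΔV = ΔV₁ + ΔV₂ = 1.067 × 10^6 m³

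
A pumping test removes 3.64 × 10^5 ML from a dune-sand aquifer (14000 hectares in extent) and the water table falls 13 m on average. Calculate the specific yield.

Sy ≈ 0.2

A = 14000 hectares = 1.4 × 10^8 m²
ΔV = 3.64 × 10^5 ML = 3.64 × 10^8 m³
Sy = ΔV / (A × Δh) = 3.64 × 10^8 m³ / (1.4 × 10^8 m² × 13 m) = 0.2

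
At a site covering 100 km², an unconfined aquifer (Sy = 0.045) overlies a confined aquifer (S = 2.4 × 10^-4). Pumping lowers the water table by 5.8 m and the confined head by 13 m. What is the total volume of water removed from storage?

A = 100 km² = 1 × 10^8 m²
Unconfined: ΔV_u = Sy × A × Δh_u = 0.045 × 1 × 10^8 × 5.8 = 2.61 × 10^7 m³
Confined: ΔV_c = S × A × Δh_c = 2.4 × 10^-4 × 1 × 10^8 × 13 = 3.12 × 10^5 m³
Total ΔV = 2.61 × 10^7 + 3.12 × 10^5 = 2.641 × 10^7 m³

ΔV ≈ 2.64 × 10^7 m³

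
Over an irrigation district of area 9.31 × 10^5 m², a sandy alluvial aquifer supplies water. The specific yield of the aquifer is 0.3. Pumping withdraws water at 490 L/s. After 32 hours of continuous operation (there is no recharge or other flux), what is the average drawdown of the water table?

Δh ≈ 0.202 m

Q = 490 L/s = 42340 m³/d
t = 32 hours = 1.333 d
ΔV = Q × t = 42340 m³/d × 1.333 d = 56450 m³
Δh = ΔV / (Sy × A) = 56450 / (0.3 × 9.31 × 10^5) = 0.2021 m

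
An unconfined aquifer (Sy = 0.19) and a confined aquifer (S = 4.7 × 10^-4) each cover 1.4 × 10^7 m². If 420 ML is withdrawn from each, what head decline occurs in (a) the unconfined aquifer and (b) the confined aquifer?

Δh_u ≈ 0.158 m; Δh_c ≈ 63.8 m

ΔV = 420 ML = 4.2 × 10^5 m³
Unconfined: Δh_u = ΔV/(Sy·A) = 4.2 × 10^5/(0.19 × 1.4 × 10^7) = 0.1579 m
Confined: Δh_c = ΔV/(S·A) = 4.2 × 10^5/(4.7 × 10^-4 × 1.4 × 10^7) = 63.83 m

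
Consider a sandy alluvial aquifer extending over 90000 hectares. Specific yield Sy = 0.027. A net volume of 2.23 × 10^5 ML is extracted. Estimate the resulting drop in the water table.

Δh ≈ 9.18 m

A = 90000 hectares = 9 × 10^8 m²
ΔV = 2.23 × 10^5 ML = 2.23 × 10^8 m³
Δh = ΔV / (Sy × A) = 2.23 × 10^8 m³ / (0.027 × 9 × 10^8 m²) = 9.177 m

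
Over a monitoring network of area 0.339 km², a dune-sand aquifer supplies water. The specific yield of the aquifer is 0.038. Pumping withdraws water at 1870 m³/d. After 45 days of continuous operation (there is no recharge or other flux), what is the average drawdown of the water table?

A = 0.339 km² = 3.39 × 10^5 m²
ΔV = Q × t = 1870 m³/d × 45 d = 84150 m³
Δh = ΔV / (Sy × A) = 84150 / (0.038 × 3.39 × 10^5) = 6.532 m

Δh ≈ 6.53 m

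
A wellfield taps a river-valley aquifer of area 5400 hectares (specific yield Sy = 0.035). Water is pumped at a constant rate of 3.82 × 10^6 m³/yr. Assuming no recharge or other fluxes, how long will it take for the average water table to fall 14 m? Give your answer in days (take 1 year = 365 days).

t ≈ 2530 days

A = 5400 hectares = 5.4 × 10^7 m²
ΔV = Sy × A × Δh = 0.035 × 5.4 × 10^7 × 14 = 2.646 × 10^7 m³
Q = 3.82 × 10^6 m³/yr = 10470 m³/d
t = ΔV / Q = 2.646 × 10^7 m³ / 10470 m³/d = 2528 d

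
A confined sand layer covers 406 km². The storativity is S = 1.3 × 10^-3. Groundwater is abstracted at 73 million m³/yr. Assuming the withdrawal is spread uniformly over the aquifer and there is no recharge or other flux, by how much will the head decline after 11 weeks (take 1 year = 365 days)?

A = 406 km² = 4.06 × 10^8 m²
Q = 73 million m³/yr = 2 × 10^5 m³/d
t = 11 weeks = 77 d
ΔV = Q × t = 2 × 10^5 m³/d × 77 d = 1.54 × 10^7 m³
Δh = ΔV / (S × A) = 1.54 × 10^7 / (0.0013 × 4.06 × 10^8) = 29.18 m

Δh ≈ 29.2 m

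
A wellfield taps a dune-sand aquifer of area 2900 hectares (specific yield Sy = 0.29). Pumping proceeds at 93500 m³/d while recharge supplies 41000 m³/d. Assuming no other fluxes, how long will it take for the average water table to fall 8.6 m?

t ≈ 1380 days

A = 2900 hectares = 2.9 × 10^7 m²
ΔV = Sy × A × Δh = 0.29 × 2.9 × 10^7 × 8.6 = 7.233 × 10^7 m³
Net withdrawal = 93500 − 41000 = 52500 m³/d
t = ΔV / Q = 7.233 × 10^7 m³ / 52500 m³/d = 1378 d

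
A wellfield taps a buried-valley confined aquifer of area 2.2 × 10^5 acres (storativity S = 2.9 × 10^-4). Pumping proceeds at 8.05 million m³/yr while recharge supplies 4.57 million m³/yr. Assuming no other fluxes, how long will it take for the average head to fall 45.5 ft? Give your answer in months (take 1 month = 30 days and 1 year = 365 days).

A = 2.2 × 10^5 acres = 8.903 × 10^8 m²
Δh = 45.5 ft = 13.87 m
ΔV = S × A × Δh = 2.9 × 10^-4 × 8.903 × 10^8 × 13.87 = 3.581 × 10^6 m³
Net withdrawal = 8.05 − 4.57 = 3.48 million m³/yr = 9534 m³/d
t = ΔV / Q = 3.581 × 10^6 m³ / 9534 m³/d = 375.6 d
t = 375.6 d ≈ 12.52 months

t ≈ 12.5 months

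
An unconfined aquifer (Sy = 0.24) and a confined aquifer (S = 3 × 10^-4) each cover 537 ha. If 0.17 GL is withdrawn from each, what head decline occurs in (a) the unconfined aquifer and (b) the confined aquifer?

Δh_u ≈ 0.132 m; Δh_c ≈ 106 m

A = 537 ha = 5.37 × 10^6 m²
ΔV = 0.17 GL = 1.7 × 10^5 m³
Unconfined: Δh_u = ΔV/(Sy·A) = 1.7 × 10^5/(0.24 × 5.37 × 10^6) = 0.1319 m
Confined: Δh_c = ΔV/(S·A) = 1.7 × 10^5/(3 × 10^-4 × 5.37 × 10^6) = 105.5 m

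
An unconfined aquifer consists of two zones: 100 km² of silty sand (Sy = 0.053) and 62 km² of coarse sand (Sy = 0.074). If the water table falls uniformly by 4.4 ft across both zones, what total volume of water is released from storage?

A₁ = 100 km² = 1 × 10^8 m²; A₂ = 62 km² = 6.2 × 10^7 m²
Δh = 4.4 ft = 1.341 m
ΔV₁ = 0.053 × 1 × 10^8 × 1.341 = 7.108 × 10^6 m³
ΔV₂ = 0.074 × 6.2 × 10^7 × 1.341 = 6.153 × 10^6 m³
ΔV = ΔV₁ + ΔV₂ = 1.326 × 10^7 m³

ΔV ≈ 1.33 × 10^7 m³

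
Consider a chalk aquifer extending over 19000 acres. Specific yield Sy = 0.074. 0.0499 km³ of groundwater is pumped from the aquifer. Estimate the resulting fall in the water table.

A = 19000 acres = 7.689 × 10^7 m²
ΔV = 0.0499 km³ = 4.99 × 10^7 m³
Δh = ΔV / (Sy × A) = 4.99 × 10^7 m³ / (0.074 × 7.689 × 10^7 m²) = 8.77 m

Δh ≈ 8.77 m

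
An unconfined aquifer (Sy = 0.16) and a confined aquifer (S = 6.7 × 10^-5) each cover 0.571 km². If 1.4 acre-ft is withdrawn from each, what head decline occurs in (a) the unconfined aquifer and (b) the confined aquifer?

Δh_u ≈ 0.0189 m; Δh_c ≈ 45.1 m

A = 0.571 km² = 5.71 × 10^5 m²
ΔV = 1.4 acre-ft = 1727 m³
Unconfined: Δh_u = ΔV/(Sy·A) = 1727/(0.16 × 5.71 × 10^5) = 0.0189 m
Confined: Δh_c = ΔV/(S·A) = 1727/(6.7 × 10^-5 × 5.71 × 10^5) = 45.14 m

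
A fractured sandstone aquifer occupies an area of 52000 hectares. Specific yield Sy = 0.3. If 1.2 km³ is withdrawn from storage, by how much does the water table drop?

A = 52000 hectares = 5.2 × 10^8 m²
ΔV = 1.2 km³ = 1.2 × 10^9 m³
Δh = ΔV / (Sy × A) = 1.2 × 10^9 m³ / (0.3 × 5.2 × 10^8 m²) = 7.692 m

Δh ≈ 7.69 m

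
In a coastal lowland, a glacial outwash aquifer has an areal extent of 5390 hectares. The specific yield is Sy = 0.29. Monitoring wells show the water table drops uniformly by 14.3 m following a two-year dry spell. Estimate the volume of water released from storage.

ΔV ≈ 2.24 × 10^8 m³

A = 5390 hectares = 5.39 × 10^7 m²
ΔV = Sy × A × Δh = 0.29 × 5.39 × 10^7 m² × 14.3 m = 2.235 × 10^8 m³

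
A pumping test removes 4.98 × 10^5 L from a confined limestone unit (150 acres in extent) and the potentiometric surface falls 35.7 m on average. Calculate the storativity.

S ≈ 2.3 × 10^-5

A = 150 acres = 6.07 × 10^5 m²
ΔV = 4.98 × 10^5 L = 498 m³
S = ΔV / (A × Δh) = 498 m³ / (6.07 × 10^5 m² × 35.7 m) = 2.298 × 10^-5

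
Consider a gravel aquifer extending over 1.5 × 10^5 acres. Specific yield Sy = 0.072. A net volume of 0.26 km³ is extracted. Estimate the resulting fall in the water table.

Δh ≈ 5.95 m

A = 1.5 × 10^5 acres = 6.07 × 10^8 m²
ΔV = 0.26 km³ = 2.6 × 10^8 m³
Δh = ΔV / (Sy × A) = 2.6 × 10^8 m³ / (0.072 × 6.07 × 10^8 m²) = 5.949 m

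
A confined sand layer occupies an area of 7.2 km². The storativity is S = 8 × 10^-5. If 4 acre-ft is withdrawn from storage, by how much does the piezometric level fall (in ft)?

A = 7.2 km² = 7.2 × 10^6 m²
ΔV = 4 acre-ft = 4934 m³
Δh = ΔV / (S × A) = 4934 m³ / (8 × 10^-5 × 7.2 × 10^6 m²) = 8.566 m
Δh = 8.566 m = 28.1 ft

Δh ≈ 28.1 ft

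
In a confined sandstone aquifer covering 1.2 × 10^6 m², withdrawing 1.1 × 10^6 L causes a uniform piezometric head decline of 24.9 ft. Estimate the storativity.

Δh = 24.9 ft = 7.59 m
ΔV = 1.1 × 10^6 L = 1100 m³
S = ΔV / (A × Δh) = 1100 m³ / (1.2 × 10^6 m² × 7.59 m) = 1.208 × 10^-4

S ≈ 1.2 × 10^-4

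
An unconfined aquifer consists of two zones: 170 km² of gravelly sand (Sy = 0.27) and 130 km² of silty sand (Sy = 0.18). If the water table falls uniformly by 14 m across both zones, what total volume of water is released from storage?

ΔV ≈ 9.7 × 10^8 m³

A₁ = 170 km² = 1.7 × 10^8 m²; A₂ = 130 km² = 1.3 × 10^8 m²
ΔV₁ = 0.27 × 1.7 × 10^8 × 14 = 6.426 × 10^8 m³
ΔV₂ = 0.18 × 1.3 × 10^8 × 14 = 3.276 × 10^8 m³
ΔV = ΔV₁ + ΔV₂ = 9.702 × 10^8 m³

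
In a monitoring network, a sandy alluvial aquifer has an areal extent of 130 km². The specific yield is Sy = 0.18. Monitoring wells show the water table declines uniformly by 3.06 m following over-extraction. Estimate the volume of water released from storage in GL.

A = 130 km² = 1.3 × 10^8 m²
ΔV = Sy × A × Δh = 0.18 × 1.3 × 10^8 m² × 3.06 m = 7.16 × 10^7 m³
ΔV = 7.16 × 10^7 m³ = 71.6 GL

ΔV ≈ 71.6 GL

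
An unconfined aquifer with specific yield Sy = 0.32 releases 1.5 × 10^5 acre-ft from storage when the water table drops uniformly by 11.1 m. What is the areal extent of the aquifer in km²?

A ≈ 52.1 km²

ΔV = 1.5 × 10^5 acre-ft = 1.85 × 10^8 m³
A = ΔV / (Sy × Δh) = 1.85 × 10^8 / (0.32 × 11.1) = 5.209 × 10^7 m²
A = 5.209 × 10^7 m² = 52.09 km²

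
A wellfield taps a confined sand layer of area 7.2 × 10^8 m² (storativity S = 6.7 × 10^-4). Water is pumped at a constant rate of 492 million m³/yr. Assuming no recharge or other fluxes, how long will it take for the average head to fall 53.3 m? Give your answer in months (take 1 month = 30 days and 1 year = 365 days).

ΔV = S × A × Δh = 6.7 × 10^-4 × 7.2 × 10^8 × 53.3 = 2.571 × 10^7 m³
Q = 492 million m³/yr = 1.348 × 10^6 m³/d
t = ΔV / Q = 2.571 × 10^7 m³ / 1.348 × 10^6 m³/d = 19.07 d
t = 19.07 d ≈ 0.6358 months

t ≈ 0.636 months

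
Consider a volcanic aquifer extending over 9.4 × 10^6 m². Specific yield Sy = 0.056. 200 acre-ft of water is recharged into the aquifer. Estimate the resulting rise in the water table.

ΔV = 200 acre-ft = 2.467 × 10^5 m³
Δh = ΔV / (Sy × A) = 2.467 × 10^5 m³ / (0.056 × 9.4 × 10^6 m²) = 0.4686 m

Δh ≈ 0.469 m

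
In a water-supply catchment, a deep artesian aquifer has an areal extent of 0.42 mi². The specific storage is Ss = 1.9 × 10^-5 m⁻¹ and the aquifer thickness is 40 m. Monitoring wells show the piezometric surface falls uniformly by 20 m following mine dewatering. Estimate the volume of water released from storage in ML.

S = Ss × b = 1.9 × 10^-5 m⁻¹ × 40 m = 7.6 × 10^-4
A = 0.42 mi² = 1.088 × 10^6 m²
ΔV = S × A × Δh = 7.6 × 10^-4 × 1.088 × 10^6 m² × 20 m = 16530 m³
ΔV = 16530 m³ = 16.53 ML

ΔV ≈ 16.5 ML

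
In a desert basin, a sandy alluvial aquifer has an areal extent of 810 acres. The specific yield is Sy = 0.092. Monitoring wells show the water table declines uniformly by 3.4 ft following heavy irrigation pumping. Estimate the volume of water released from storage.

ΔV ≈ 3.13 × 10^5 m³

A = 810 acres = 3.278 × 10^6 m²
Δh = 3.4 ft = 1.036 m
ΔV = Sy × A × Δh = 0.092 × 3.278 × 10^6 m² × 1.036 m = 3.125 × 10^5 m³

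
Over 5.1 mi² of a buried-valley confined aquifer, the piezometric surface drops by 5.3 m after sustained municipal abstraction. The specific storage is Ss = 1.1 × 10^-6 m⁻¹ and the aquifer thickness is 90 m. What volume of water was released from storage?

S = Ss × b = 1.1 × 10^-6 m⁻¹ × 90 m = 9.9 × 10^-5
A = 5.1 mi² = 1.321 × 10^7 m²
ΔV = S × A × Δh = 9.9 × 10^-5 × 1.321 × 10^7 m² × 5.3 m = 6931 m³

ΔV ≈ 6930 m³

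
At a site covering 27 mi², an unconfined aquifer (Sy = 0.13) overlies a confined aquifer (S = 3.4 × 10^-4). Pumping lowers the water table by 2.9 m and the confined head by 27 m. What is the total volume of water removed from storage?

A = 27 mi² = 6.993 × 10^7 m²
Unconfined: ΔV_u = Sy × A × Δh_u = 0.13 × 6.993 × 10^7 × 2.9 = 2.636 × 10^7 m³
Confined: ΔV_c = S × A × Δh_c = 3.4 × 10^-4 × 6.993 × 10^7 × 27 = 6.42 × 10^5 m³
Total ΔV = 2.636 × 10^7 + 6.42 × 10^5 = 2.701 × 10^7 m³

ΔV ≈ 2.7 × 10^7 m³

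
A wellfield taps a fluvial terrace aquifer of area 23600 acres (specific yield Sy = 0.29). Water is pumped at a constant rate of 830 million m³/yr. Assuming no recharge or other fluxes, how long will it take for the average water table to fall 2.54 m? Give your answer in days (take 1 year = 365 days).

A = 23600 acres = 9.551 × 10^7 m²
ΔV = Sy × A × Δh = 0.29 × 9.551 × 10^7 × 2.54 = 7.035 × 10^7 m³
Q = 830 million m³/yr = 2.274 × 10^6 m³/d
t = ΔV / Q = 7.035 × 10^7 m³ / 2.274 × 10^6 m³/d = 30.94 d

t ≈ 30.9 days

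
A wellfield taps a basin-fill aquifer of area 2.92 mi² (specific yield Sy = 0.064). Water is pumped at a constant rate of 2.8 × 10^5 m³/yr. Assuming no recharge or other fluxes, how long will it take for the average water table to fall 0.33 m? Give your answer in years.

A = 2.92 mi² = 7.563 × 10^6 m²
ΔV = Sy × A × Δh = 0.064 × 7.563 × 10^6 × 0.33 = 1.597 × 10^5 m³
Q = 2.8 × 10^5 m³/yr = 767.1 m³/d
t = ΔV / Q = 1.597 × 10^5 m³ / 767.1 m³/d = 208.2 d
t = 208.2 d ≈ 0.5704 years

t ≈ 0.57 years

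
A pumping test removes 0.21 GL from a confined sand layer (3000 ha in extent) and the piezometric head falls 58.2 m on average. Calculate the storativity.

A = 3000 ha = 3 × 10^7 m²
ΔV = 0.21 GL = 2.1 × 10^5 m³
S = ΔV / (A × Δh) = 2.1 × 10^5 m³ / (3 × 10^7 m² × 58.2 m) = 1.203 × 10^-4

S ≈ 1.2 × 10^-4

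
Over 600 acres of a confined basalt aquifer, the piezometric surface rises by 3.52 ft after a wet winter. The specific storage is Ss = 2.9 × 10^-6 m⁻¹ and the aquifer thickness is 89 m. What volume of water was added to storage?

S = Ss × b = 2.9 × 10^-6 m⁻¹ × 89 m = 2.581 × 10^-4
A = 600 acres = 2.428 × 10^6 m²
Δh = 3.52 ft = 1.073 m
ΔV = S × A × Δh = 2.581 × 10^-4 × 2.428 × 10^6 m² × 1.073 m = 672.4 m³

ΔV ≈ 672 m³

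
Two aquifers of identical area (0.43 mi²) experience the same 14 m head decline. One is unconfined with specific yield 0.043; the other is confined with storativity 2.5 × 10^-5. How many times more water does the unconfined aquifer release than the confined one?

A = 0.43 mi² = 1.114 × 10^6 m²
Unconfined: ΔV_u = Sy × A × Δh = 0.043 × 1.114 × 10^6 × 14 = 6.704 × 10^5 m³
Confined: ΔV_c = S × A × Δh = 2.5 × 10^-5 × 1.114 × 10^6 × 14 = 389.8 m³
Ratio = ΔV_u / ΔV_c = Sy / S = 0.043 / 2.5 × 10^-5 = 1720

ΔV_u / ΔV_c ≈ 1720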